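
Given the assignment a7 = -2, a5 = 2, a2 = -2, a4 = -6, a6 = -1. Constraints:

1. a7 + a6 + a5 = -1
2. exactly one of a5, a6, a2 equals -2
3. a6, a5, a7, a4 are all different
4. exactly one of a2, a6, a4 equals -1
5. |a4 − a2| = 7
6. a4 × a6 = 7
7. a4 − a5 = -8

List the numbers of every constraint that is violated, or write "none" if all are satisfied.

1. a7 + a6 + a5 = -2 + (-1) + 2 = -1 — satisfied.
2. a5=2, a6=-1, a2=-2; 1 of them equals -2 — satisfied.
3. values -1, 2, -2, -6 are pairwise distinct — satisfied.
4. a2=-2, a6=-1, a4=-6; 1 of them equals -1 — satisfied.
5. |-6 − (-2)| = 4, not 7 — violated.
6. a4 × a6 = -6 × (-1) = 6, not 7 — violated.
7. a4 − a5 = -6 − 2 = -8 — satisfied.

No — constraints 5, 6 are not satisfied.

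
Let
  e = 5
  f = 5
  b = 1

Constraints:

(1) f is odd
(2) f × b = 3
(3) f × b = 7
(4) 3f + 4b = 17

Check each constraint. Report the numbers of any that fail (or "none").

(1) f = 5 is odd — OK.
(2) f × b = 5 × 1 = 5, not 3 — violated.
(3) f × b = 5 × 1 = 5, not 7 — violated.
(4) 3f + 4b = 3(5) + 4(1) = 19, not 17 — violated.

Constraints 2, 3, and 4 do not hold.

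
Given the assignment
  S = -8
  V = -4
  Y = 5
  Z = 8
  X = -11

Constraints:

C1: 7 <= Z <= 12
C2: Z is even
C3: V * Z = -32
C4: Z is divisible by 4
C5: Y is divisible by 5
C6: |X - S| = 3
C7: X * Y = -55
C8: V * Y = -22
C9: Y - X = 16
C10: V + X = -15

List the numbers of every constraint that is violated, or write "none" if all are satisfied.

C1: Z = 8 lies in [7, 12] — holds.
C2: Z = 8 is even — holds.
C3: V * Z = -4 * 8 = -32 — holds.
C4: 8 / 4 = 2, so 4 divides 8 — holds.
C5: 5 / 5 = 1, so 5 divides 5 — holds.
C6: |-11 - (-8)| = 3 — holds.
C7: X * Y = -11 * 5 = -55 — holds.
C8: V * Y = -4 * 5 = -20, not -22 — does not hold.
C9: Y - X = 5 - (-11) = 16 — holds.
C10: V + X = -4 + (-11) = -15 — holds.

Constraint 8 is violated.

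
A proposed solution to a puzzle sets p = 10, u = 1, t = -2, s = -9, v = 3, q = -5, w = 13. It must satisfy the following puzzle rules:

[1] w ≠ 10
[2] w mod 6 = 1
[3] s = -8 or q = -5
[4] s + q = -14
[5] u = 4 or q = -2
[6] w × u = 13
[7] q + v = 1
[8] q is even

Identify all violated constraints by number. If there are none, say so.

The assignment fails constraints 5, 7, 8.

[1] w = 13, and 13 ≠ 10  ✔
[2] 13 mod 6 = 1  ✔
[3] s = -9 ≠ -8, but q = -5 = -5 (second disjunct)  ✔
[4] s + q = -9 + (-5) = -14  ✔
[5] u = 1 ≠ 4 and q = -5 ≠ -2; both disjuncts false  ✘
[6] w × u = 13 × 1 = 13  ✔
[7] q + v = -5 + 3 = -2, not 1  ✘
[8] q = -5 is odd  ✘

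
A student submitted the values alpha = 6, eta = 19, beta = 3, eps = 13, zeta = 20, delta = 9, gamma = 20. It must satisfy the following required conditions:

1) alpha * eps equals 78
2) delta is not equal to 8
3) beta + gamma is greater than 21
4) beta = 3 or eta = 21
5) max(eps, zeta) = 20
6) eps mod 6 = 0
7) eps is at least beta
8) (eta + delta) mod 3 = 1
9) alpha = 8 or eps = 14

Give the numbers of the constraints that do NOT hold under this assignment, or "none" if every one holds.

1) alpha * eps = 6 * 13 = 78 — satisfied.
2) delta = 9, and 9 ≠ 8 — satisfied.
3) beta + gamma = 3 + 20 = 23; 23 > 21 — satisfied.
4) beta = 3 = 3 (first disjunct) — satisfied.
5) max(13, 20) = 20 — satisfied.
6) 13 mod 6 = 1, not 0 — violated.
7) eps = 13, beta = 3; 13 ≥ 3 — satisfied.
8) eta + delta = 28; 28 mod 3 = 1 — satisfied.
9) alpha = 6 ≠ 8 and eps = 13 ≠ 14; both disjuncts false — violated.

The assignment fails constraints 6, 9.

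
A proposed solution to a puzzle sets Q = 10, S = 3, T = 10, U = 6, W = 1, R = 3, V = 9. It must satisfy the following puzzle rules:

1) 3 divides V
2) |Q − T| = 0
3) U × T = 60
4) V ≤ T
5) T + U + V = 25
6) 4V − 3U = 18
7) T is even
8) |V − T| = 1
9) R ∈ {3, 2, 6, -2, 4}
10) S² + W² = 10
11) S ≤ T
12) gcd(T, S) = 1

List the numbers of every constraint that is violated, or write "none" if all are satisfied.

All constraints are satisfied.

1) 9 / 3 = 3, so 3 divides 9 — OK.
2) |10 − 10| = 0 — OK.
3) U × T = 6 × 10 = 60 — OK.
4) V = 9, T = 10; 9 ≤ 10 — OK.
5) T + U + V = 10 + 6 + 9 = 25 — OK.
6) 4V − 3U = 4(9) − 3(6) = 18 — OK.
7) T = 10 is even — OK.
8) |9 − 10| = 1 — OK.
9) R = 3 is in {3, 2, 6, -2, 4} — OK.
10) S² + W² = 3² + 1² = 9 + 1 = 10 — OK.
11) S = 3, T = 10; 3 ≤ 10 — OK.
12) gcd(10, 3) = 1 — OK.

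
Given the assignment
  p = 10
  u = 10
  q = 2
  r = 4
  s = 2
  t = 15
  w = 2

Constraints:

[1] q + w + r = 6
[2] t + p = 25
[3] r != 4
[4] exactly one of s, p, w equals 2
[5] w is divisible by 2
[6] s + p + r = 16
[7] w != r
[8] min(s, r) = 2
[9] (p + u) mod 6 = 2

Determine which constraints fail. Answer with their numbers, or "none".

[1] q + w + r = 2 + 2 + 4 = 8, not 6 — violated.
[2] t + p = 15 + 10 = 25 — OK.
[3] r = 4, but 4 is required to differ — violated.
[4] s=2, p=10, w=2; 2 of them equal 2, not exactly one — violated.
[5] 2 / 2 = 1, so 2 divides 2 — OK.
[6] s + p + r = 2 + 10 + 4 = 16 — OK.
[7] w = 2, r = 4; distinct — OK.
[8] min(2, 4) = 2 — OK.
[9] p + u = 20; 20 mod 6 = 2 — OK.

No — constraints 1, 3, 4 are not satisfied.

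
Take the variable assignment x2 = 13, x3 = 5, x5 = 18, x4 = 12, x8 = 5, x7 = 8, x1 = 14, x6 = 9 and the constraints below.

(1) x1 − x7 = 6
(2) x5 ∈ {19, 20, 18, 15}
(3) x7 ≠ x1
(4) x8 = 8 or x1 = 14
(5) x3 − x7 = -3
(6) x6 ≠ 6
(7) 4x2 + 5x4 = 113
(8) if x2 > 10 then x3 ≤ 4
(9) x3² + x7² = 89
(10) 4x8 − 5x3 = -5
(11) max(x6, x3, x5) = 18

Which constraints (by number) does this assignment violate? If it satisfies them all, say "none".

Constraints 7 and 8 are violated.

(1) x1 − x7 = 14 − 8 = 6 — holds.
(2) x5 = 18 is in {19, 20, 18, 15} — holds.
(3) x7 = 8, x1 = 14; distinct — holds.
(4) x8 = 5 ≠ 8, but x1 = 14 = 14 (second disjunct) — holds.
(5) x3 − x7 = 5 − 8 = -3 — holds.
(6) x6 = 9, and 9 ≠ 6 — holds.
(7) 4x2 + 5x4 = 4(13) + 5(12) = 112, not 113 — does not hold.
(8) x2 = 13 > 10, so we need x3 ≤ 4; but x3 = 5 > 4 — does not hold.
(9) x3² + x7² = 5² + 8² = 25 + 64 = 89 — holds.
(10) 4x8 − 5x3 = 4(5) − 5(5) = -5 — holds.
(11) max(9, 5, 18) = 18 — holds.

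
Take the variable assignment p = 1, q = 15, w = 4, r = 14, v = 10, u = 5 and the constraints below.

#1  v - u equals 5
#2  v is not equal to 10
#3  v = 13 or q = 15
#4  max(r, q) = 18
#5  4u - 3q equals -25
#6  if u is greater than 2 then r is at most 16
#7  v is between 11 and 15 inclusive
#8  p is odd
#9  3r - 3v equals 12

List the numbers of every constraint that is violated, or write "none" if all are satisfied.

#1 v - u = 10 - 5 = 5  yes
#2 v = 10, but 10 is required to differ  no
#3 v = 10 ≠ 13, but q = 15 = 15 (second disjunct)  yes
#4 max(14, 15) = 15, not 18  no
#5 4u - 3q = 4(5) - 3(15) = -25  yes
#6 u = 5 > 2, so we need r ≤ 16; r = 14 ≤ 16  yes
#7 v = 10 is outside [11, 15]  no
#8 p = 1 is odd  yes
#9 3r - 3v = 3(14) - 3(10) = 12  yes

No — constraints 2, 4, 7 are not satisfied.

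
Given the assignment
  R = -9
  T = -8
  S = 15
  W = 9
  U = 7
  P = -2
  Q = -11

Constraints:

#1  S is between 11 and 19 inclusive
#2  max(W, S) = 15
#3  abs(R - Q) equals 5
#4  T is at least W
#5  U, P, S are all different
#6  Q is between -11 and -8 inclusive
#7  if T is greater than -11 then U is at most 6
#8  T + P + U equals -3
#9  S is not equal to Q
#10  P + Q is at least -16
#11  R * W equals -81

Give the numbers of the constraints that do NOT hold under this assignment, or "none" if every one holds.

Violated: 3, 4, 7.

#1 S = 15 lies in [11, 19] — holds.
#2 max(9, 15) = 15 — holds.
#3 abs(-9 - (-11)) = 2, not 5 — does not hold.
#4 T = -8, W = 9; -8 < 9 (want ≥) — does not hold.
#5 values 7, -2, 15 are pairwise distinct — holds.
#6 Q = -11 lies in [-11, -8] — holds.
#7 T = -8 > -11, so we need U ≤ 6; but U = 7 > 6 — does not hold.
#8 T + P + U = -8 + (-2) + 7 = -3 — holds.
#9 S = 15, Q = -11; distinct — holds.
#10 P + Q = -2 + (-11) = -13; -13 ≥ -16 — holds.
#11 R * W = -9 * 9 = -81 — holds.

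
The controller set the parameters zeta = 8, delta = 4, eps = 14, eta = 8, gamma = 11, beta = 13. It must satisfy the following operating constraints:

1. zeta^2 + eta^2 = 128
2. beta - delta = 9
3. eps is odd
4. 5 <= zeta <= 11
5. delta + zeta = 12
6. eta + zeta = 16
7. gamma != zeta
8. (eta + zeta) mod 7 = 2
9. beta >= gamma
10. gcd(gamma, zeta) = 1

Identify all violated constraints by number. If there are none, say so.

Constraint 3 is violated.

1. zeta^2 + eta^2 = 8^2 + 8^2 = 64 + 64 = 128  yes
2. beta - delta = 13 - 4 = 9  yes
3. eps = 14 is even  no
4. zeta = 8 lies in [5, 11]  yes
5. delta + zeta = 4 + 8 = 12  yes
6. eta + zeta = 8 + 8 = 16  yes
7. gamma = 11, zeta = 8; distinct  yes
8. eta + zeta = 16; 16 mod 7 = 2  yes
9. beta = 13, gamma = 11; 13 ≥ 11  yes
10. gcd(11, 8) = 1  yes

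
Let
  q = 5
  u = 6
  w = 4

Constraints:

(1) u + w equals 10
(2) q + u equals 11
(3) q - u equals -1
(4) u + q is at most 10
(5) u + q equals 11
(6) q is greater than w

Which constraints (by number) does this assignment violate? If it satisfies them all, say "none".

(1) u + w = 6 + 4 = 10 — holds.
(2) q + u = 5 + 6 = 11 — holds.
(3) q - u = 5 - 6 = -1 — holds.
(4) u + q = 6 + 5 = 11; 11 > 10, bound 10 not met — does not hold.
(5) u + q = 6 + 5 = 11 — holds.
(6) q = 5, w = 4; 5 > 4 — holds.

The assignment fails constraint 4.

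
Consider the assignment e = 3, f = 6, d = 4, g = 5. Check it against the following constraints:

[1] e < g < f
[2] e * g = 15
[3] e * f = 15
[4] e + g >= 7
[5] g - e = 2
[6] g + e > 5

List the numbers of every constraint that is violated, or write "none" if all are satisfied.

[1] values 3 < 5 < 6  ✔
[2] e * g = 3 * 5 = 15  ✔
[3] e * f = 3 * 6 = 18, not 15  ✘
[4] e + g = 3 + 5 = 8; 8 ≥ 7  ✔
[5] g - e = 5 - 3 = 2  ✔
[6] g + e = 5 + 3 = 8; 8 > 5  ✔

No — constraint 3 is not satisfied.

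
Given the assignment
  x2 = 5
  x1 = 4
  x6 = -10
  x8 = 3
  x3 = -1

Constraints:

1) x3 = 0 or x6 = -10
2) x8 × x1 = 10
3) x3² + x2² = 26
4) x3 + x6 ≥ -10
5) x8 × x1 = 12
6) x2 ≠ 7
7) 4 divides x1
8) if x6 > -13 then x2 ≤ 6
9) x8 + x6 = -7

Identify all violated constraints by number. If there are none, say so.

Constraints 2, 4 are violated.

1) x3 = -1 ≠ 0, but x6 = -10 = -10 (second disjunct) — satisfied.
2) x8 × x1 = 3 × 4 = 12, not 10 — violated.
3) x3² + x2² = (-1)² + 5² = 1 + 25 = 26 — satisfied.
4) x3 + x6 = -1 + (-10) = -11; -11 < -10, bound -10 not met — violated.
5) x8 × x1 = 3 × 4 = 12 — satisfied.
6) x2 = 5, and 5 ≠ 7 — satisfied.
7) 4 / 4 = 1, so 4 divides 4 — satisfied.
8) x6 = -10 > -13, so we need x2 ≤ 6; x2 = 5 ≤ 6 — satisfied.
9) x8 + x6 = 3 + (-10) = -7 — satisfied.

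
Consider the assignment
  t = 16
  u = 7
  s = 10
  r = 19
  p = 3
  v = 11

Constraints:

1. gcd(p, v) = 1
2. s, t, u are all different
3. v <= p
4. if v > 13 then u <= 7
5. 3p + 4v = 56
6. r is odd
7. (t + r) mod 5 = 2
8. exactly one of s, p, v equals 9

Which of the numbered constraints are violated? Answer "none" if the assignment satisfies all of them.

1. gcd(3, 11) = 1 — holds.
2. values 10, 16, 7 are pairwise distinct — holds.
3. v = 11, p = 3; 11 > 3 (want ≤) — does not hold.
4. v = 11, not > 13; antecedent false, conditional vacuously true — holds.
5. 3p + 4v = 3(3) + 4(11) = 53, not 56 — does not hold.
6. r = 19 is odd — holds.
7. t + r = 35; 35 mod 5 = 0, not 2 — does not hold.
8. s=10, p=3, v=11; 0 of them equal 9, not exactly one — does not hold.

Violated: 3, 5, 7, 8.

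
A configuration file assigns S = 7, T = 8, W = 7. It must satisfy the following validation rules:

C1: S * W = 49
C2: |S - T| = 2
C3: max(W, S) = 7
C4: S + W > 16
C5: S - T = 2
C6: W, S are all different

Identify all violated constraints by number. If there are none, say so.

Constraints 2, 4, 5, and 6 are violated.

C1: S * W = 7 * 7 = 49  true
C2: |7 - 8| = 1, not 2  false
C3: max(7, 7) = 7  true
C4: S + W = 7 + 7 = 14; 14 ≤ 16, bound 16 not met  false
C5: S - T = 7 - 8 = -1, not 2  false
C6: W = S = 7, not all different  false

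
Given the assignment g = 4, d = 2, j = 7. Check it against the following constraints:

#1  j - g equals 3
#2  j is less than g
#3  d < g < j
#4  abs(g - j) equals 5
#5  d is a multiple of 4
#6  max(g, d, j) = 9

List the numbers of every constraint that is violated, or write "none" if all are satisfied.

#1 j - g = 7 - 4 = 3 — holds.
#2 j = 7, g = 4; 7 ≥ 4 (want <) — fails.
#3 values 2 < 4 < 7 — holds.
#4 abs(4 - 7) = 3, not 5 — fails.
#5 2 = 4*0 + 2, so 4 does not divide 2 — fails.
#6 max(4, 2, 7) = 7, not 9 — fails.

The assignment fails constraints 2, 4, 5, and 6.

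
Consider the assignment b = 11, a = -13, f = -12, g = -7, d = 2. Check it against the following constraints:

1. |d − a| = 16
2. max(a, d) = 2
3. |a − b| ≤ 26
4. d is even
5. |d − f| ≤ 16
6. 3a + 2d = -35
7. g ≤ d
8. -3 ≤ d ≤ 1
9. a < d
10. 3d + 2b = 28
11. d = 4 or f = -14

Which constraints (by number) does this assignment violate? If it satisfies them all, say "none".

1. |2 − (-13)| = 15, not 16  no
2. max(-13, 2) = 2  yes
3. |-13 − 11| = 24; 24 ≤ 26  yes
4. d = 2 is even  yes
5. |2 − (-12)| = 14; 14 ≤ 16  yes
6. 3a + 2d = 3(-13) + 2(2) = -35  yes
7. g = -7, d = 2; -7 ≤ 2  yes
8. d = 2 is outside [-3, 1]  no
9. a = -13, d = 2; -13 < 2  yes
10. 3d + 2b = 3(2) + 2(11) = 28  yes
11. d = 2 ≠ 4 and f = -12 ≠ -14; both disjuncts false  no

The assignment fails constraints 1, 8, and 11.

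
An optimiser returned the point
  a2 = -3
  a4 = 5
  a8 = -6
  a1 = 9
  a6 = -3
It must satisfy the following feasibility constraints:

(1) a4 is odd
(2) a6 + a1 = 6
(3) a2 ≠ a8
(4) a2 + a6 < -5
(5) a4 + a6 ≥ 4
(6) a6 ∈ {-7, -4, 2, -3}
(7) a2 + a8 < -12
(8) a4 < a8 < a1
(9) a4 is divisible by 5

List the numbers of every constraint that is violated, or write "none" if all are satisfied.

Constraints 5, 7, and 8 are violated.

(1) a4 = 5 is odd — holds.
(2) a6 + a1 = -3 + 9 = 6 — holds.
(3) a2 = -3, a8 = -6; distinct — holds.
(4) a2 + a6 = -3 + (-3) = -6; -6 < -5 — holds.
(5) a4 + a6 = 5 + (-3) = 2; 2 < 4, bound 4 not met — fails.
(6) a6 = -3 is in {-7, -4, 2, -3} — holds.
(7) a2 + a8 = -3 + (-6) = -9; -9 ≥ -12, bound -12 not met — fails.
(8) values 5, -6, 9; a4 = 5 is not < a8 = -6 — fails.
(9) 5 / 5 = 1, so 5 divides 5 — holds.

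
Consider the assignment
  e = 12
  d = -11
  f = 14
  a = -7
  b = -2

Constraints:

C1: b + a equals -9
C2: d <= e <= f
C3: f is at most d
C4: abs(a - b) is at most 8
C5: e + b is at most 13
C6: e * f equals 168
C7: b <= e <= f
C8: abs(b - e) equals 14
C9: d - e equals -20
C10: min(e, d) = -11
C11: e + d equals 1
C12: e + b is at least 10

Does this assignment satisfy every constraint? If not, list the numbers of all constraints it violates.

C1: b + a = -2 + (-7) = -9 — holds.
C2: values -11 <= 12 <= 14 — holds.
C3: f = 14, d = -11; 14 > -11 (want ≤) — fails.
C4: abs(-7 - (-2)) = 5; 5 ≤ 8 — holds.
C5: e + b = 12 + (-2) = 10; 10 ≤ 13 — holds.
C6: e * f = 12 * 14 = 168 — holds.
C7: values -2 <= 12 <= 14 — holds.
C8: abs(-2 - 12) = 14 — holds.
C9: d - e = -11 - 12 = -23, not -20 — fails.
C10: min(12, -11) = -11 — holds.
C11: e + d = 12 + (-11) = 1 — holds.
C12: e + b = 12 + (-2) = 10; 10 ≥ 10 — holds.

Violated: 3 and 9.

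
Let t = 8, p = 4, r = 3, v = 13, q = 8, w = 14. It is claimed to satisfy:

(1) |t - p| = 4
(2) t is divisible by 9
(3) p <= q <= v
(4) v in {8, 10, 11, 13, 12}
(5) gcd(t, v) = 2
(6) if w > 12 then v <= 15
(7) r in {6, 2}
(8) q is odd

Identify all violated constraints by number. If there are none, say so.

The assignment fails constraints 2, 5, 7, and 8.

(1) |8 - 4| = 4 — satisfied.
(2) 8 = 9*0 + 8, so 9 does not divide 8 — violated.
(3) values 4 <= 8 <= 13 — satisfied.
(4) v = 13 is in {8, 10, 11, 13, 12} — satisfied.
(5) gcd(8, 13) = 1, not 2 — violated.
(6) w = 14 > 12, so we need v ≤ 15; v = 13 ≤ 15 — satisfied.
(7) r = 3 is not in {6, 2} — violated.
(8) q = 8 is even — violated.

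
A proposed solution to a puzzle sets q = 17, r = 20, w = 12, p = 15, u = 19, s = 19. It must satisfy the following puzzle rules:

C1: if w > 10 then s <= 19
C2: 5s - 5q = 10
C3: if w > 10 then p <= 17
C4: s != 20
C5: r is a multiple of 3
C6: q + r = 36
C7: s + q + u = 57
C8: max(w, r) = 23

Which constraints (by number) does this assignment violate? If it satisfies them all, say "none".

C1: w = 12 > 10, so we need s ≤ 19; s = 19 ≤ 19  yes
C2: 5s - 5q = 5(19) - 5(17) = 10  yes
C3: w = 12 > 10, so we need p ≤ 17; p = 15 ≤ 17  yes
C4: s = 19, and 19 ≠ 20  yes
C5: 20 = 3*6 + 2, so 3 does not divide 20  no
C6: q + r = 17 + 20 = 37, not 36  no
C7: s + q + u = 19 + 17 + 19 = 55, not 57  no
C8: max(12, 20) = 20, not 23  no

Constraints 5, 6, 7, 8 do not hold.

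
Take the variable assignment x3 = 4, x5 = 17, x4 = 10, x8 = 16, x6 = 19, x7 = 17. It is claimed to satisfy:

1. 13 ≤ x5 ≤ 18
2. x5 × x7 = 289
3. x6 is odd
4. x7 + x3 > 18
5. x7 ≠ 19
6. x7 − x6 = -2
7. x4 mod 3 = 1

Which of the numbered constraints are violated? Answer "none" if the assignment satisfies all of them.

No violations.

1. x5 = 17 lies in [13, 18]  holds
2. x5 × x7 = 17 × 17 = 289  holds
3. x6 = 19 is odd  holds
4. x7 + x3 = 17 + 4 = 21; 21 > 18  holds
5. x7 = 17, and 17 ≠ 19  holds
6. x7 − x6 = 17 − 19 = -2  holds
7. 10 mod 3 = 1  holds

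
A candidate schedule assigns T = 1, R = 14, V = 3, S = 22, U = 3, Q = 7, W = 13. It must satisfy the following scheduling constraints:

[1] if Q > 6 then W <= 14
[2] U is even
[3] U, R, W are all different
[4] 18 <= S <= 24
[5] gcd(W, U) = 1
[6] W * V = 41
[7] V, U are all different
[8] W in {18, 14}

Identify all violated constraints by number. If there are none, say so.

[1] Q = 7 > 6, so we need W ≤ 14; W = 13 ≤ 14 — OK.
[2] U = 3 is odd — violated.
[3] values 3, 14, 13 are pairwise distinct — OK.
[4] S = 22 lies in [18, 24] — OK.
[5] gcd(13, 3) = 1 — OK.
[6] W * V = 13 * 3 = 39, not 41 — violated.
[7] V = U = 3, not all different — violated.
[8] W = 13 is not in {18, 14} — violated.

Constraints 2, 6, 7, and 8 are violated.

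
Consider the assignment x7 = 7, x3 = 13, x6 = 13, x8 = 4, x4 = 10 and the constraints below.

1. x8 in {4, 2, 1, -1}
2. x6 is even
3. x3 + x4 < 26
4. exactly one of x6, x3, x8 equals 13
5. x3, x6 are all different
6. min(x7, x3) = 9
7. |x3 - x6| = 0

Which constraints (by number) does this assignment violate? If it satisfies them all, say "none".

1. x8 = 4 is in {4, 2, 1, -1}  ✓
2. x6 = 13 is odd  ✗
3. x3 + x4 = 13 + 10 = 23; 23 < 26  ✓
4. x6=13, x3=13, x8=4; 2 of them equal 13, not exactly one  ✗
5. x3 = x6 = 13, not all different  ✗
6. min(7, 13) = 7, not 9  ✗
7. |13 - 13| = 0  ✓

The assignment fails constraints 2, 4, 5, and 6.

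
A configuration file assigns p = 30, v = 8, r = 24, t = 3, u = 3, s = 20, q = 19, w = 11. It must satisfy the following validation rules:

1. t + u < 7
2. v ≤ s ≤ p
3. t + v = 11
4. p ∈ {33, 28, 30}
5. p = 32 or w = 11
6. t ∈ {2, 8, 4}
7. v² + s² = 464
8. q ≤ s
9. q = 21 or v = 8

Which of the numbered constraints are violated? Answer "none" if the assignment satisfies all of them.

1. t + u = 3 + 3 = 6; 6 < 7 — satisfied.
2. values 8 ≤ 20 ≤ 30 — satisfied.
3. t + v = 3 + 8 = 11 — satisfied.
4. p = 30 is in {33, 28, 30} — satisfied.
5. p = 30 ≠ 32, but w = 11 = 11 (second disjunct) — satisfied.
6. t = 3 is not in {2, 8, 4} — violated.
7. v² + s² = 8² + 20² = 64 + 400 = 464 — satisfied.
8. q = 19, s = 20; 19 ≤ 20 — satisfied.
9. q = 19 ≠ 21, but v = 8 = 8 (second disjunct) — satisfied.

Violated: 6.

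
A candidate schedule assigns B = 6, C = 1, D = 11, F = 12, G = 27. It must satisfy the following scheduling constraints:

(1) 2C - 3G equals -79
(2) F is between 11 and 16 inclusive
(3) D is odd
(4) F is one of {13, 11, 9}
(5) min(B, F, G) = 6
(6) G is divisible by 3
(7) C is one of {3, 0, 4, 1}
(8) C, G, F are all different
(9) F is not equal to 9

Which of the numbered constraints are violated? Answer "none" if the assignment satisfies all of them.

(1) 2C - 3G = 2(1) - 3(27) = -79  OK
(2) F = 12 lies in [11, 16]  OK
(3) D = 11 is odd  OK
(4) F = 12 is not in {13, 11, 9}  FAIL
(5) min(6, 12, 27) = 6  OK
(6) 27 / 3 = 9, so 3 divides 27  OK
(7) C = 1 is in {3, 0, 4, 1}  OK
(8) values 1, 27, 12 are pairwise distinct  OK
(9) F = 12, and 12 ≠ 9  OK

No — constraint 4 is not satisfied.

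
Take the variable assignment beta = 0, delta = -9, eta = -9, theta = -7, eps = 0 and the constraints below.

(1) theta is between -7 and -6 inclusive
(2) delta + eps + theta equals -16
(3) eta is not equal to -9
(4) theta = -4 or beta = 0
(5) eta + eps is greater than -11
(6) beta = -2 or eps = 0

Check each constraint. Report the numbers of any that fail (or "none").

(1) theta = -7 lies in [-7, -6] — OK.
(2) delta + eps + theta = -9 + 0 + (-7) = -16 — OK.
(3) eta = -9, but -9 is required to differ — violated.
(4) theta = -7 ≠ -4, but beta = 0 = 0 (second disjunct) — OK.
(5) eta + eps = -9 + 0 = -9; -9 > -11 — OK.
(6) beta = 0 ≠ -2, but eps = 0 = 0 (second disjunct) — OK.

Violated: 3.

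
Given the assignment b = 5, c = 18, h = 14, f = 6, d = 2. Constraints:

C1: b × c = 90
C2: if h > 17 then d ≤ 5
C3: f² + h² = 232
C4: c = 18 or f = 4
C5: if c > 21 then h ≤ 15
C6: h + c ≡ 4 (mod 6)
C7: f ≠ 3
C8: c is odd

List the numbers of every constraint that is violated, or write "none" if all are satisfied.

C1: b × c = 5 × 18 = 90  yes
C2: h = 14, not > 17; antecedent false, conditional vacuously true  yes
C3: f² + h² = 6² + 14² = 36 + 196 = 232  yes
C4: c = 18 = 18 (first disjunct)  yes
C5: c = 18, not > 21; antecedent false, conditional vacuously true  yes
C6: h + c = 32; 32 mod 6 = 2, not 4  no
C7: f = 6, and 6 ≠ 3  yes
C8: c = 18 is even  no

The assignment fails constraints 6, 8.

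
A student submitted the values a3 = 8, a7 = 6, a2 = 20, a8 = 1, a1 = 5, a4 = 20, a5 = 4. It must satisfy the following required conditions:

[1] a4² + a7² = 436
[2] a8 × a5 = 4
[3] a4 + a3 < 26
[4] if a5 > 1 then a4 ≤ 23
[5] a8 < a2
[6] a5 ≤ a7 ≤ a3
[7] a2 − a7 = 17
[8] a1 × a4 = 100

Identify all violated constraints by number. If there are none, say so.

Constraints 3 and 7 do not hold.

[1] a4² + a7² = 20² + 6² = 400 + 36 = 436  ✓
[2] a8 × a5 = 1 × 4 = 4  ✓
[3] a4 + a3 = 20 + 8 = 28; 28 ≥ 26, bound 26 not met  ✗
[4] a5 = 4 > 1, so we need a4 ≤ 23; a4 = 20 ≤ 23  ✓
[5] a8 = 1, a2 = 20; 1 < 20  ✓
[6] values 4 ≤ 6 ≤ 8  ✓
[7] a2 − a7 = 20 − 6 = 14, not 17  ✗
[8] a1 × a4 = 5 × 20 = 100  ✓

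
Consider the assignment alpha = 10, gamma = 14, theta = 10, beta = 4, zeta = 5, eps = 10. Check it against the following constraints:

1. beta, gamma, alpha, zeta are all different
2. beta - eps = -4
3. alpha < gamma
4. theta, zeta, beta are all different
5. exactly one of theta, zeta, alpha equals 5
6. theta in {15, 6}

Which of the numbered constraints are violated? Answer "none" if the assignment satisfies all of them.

1. values 4, 14, 10, 5 are pairwise distinct  true
2. beta - eps = 4 - 10 = -6, not -4  false
3. alpha = 10, gamma = 14; 10 < 14  true
4. values 10, 5, 4 are pairwise distinct  true
5. theta=10, zeta=5, alpha=10; 1 of them equals 5  true
6. theta = 10 is not in {15, 6}  false

Violated: 2, 6.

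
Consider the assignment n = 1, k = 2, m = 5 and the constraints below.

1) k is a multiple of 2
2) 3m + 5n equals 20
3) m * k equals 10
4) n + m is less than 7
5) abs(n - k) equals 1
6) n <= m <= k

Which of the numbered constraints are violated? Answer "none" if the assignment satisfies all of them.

1) 2 / 2 = 1, so 2 divides 2  ✓
2) 3m + 5n = 3(5) + 5(1) = 20  ✓
3) m * k = 5 * 2 = 10  ✓
4) n + m = 1 + 5 = 6; 6 < 7  ✓
5) abs(1 - 2) = 1  ✓
6) values 1, 5, 2; m = 5 is not <= k = 2  ✗

No — constraint 6 is not satisfied.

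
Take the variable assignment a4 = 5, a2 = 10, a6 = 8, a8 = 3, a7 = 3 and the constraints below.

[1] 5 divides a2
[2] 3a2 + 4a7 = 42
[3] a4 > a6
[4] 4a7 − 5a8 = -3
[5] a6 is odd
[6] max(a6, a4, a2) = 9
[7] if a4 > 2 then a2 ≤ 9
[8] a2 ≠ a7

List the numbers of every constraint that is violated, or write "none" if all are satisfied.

Constraints 3, 5, 6, and 7 are violated.

[1] 10 / 5 = 2, so 5 divides 10  holds
[2] 3a2 + 4a7 = 3(10) + 4(3) = 42  holds
[3] a4 = 5, a6 = 8; 5 ≤ 8 (want >)  fails
[4] 4a7 − 5a8 = 4(3) − 5(3) = -3  holds
[5] a6 = 8 is even  fails
[6] max(8, 5, 10) = 10, not 9  fails
[7] a4 = 5 > 2, so we need a2 ≤ 9; but a2 = 10 > 9  fails
[8] a2 = 10, a7 = 3; distinct  holds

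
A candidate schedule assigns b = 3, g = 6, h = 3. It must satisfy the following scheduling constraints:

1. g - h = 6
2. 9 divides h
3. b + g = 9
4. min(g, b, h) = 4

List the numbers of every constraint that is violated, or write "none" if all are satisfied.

Violated: 1, 2, and 4.

1. g - h = 6 - 3 = 3, not 6  no
2. 3 = 9*0 + 3, so 9 does not divide 3  no
3. b + g = 3 + 6 = 9  yes
4. min(6, 3, 3) = 3, not 4  no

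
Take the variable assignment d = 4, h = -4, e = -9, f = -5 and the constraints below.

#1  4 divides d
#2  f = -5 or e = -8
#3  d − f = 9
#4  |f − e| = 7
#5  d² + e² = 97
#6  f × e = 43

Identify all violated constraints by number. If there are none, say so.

No — constraints 4, 6 are not satisfied.

#1 4 / 4 = 1, so 4 divides 4 — holds.
#2 f = -5 = -5 (first disjunct) — holds.
#3 d − f = 4 − (-5) = 9 — holds.
#4 |-5 − (-9)| = 4, not 7 — fails.
#5 d² + e² = 4² + (-9)² = 16 + 81 = 97 — holds.
#6 f × e = -5 × (-9) = 45, not 43 — fails.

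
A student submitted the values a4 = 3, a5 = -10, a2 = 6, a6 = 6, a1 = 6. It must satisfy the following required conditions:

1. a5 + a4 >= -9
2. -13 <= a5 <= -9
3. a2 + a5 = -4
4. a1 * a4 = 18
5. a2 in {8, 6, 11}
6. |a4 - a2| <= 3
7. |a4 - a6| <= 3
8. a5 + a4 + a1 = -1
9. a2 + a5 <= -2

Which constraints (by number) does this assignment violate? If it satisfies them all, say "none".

Yes — all constraints hold.

1. a5 + a4 = -10 + 3 = -7; -7 ≥ -9  yes
2. a5 = -10 lies in [-13, -9]  yes
3. a2 + a5 = 6 + (-10) = -4  yes
4. a1 * a4 = 6 * 3 = 18  yes
5. a2 = 6 is in {8, 6, 11}  yes
6. |3 - 6| = 3; 3 ≤ 3  yes
7. |3 - 6| = 3; 3 ≤ 3  yes
8. a5 + a4 + a1 = -10 + 3 + 6 = -1  yes
9. a2 + a5 = 6 + (-10) = -4; -4 ≤ -2  yes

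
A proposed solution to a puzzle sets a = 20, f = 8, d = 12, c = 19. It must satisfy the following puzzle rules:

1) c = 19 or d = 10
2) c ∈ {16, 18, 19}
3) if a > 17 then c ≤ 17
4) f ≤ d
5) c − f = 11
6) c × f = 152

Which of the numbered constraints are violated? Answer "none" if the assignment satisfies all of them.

No — constraint 3 is not satisfied.

1) c = 19 = 19 (first disjunct)  holds
2) c = 19 is in {16, 18, 19}  holds
3) a = 20 > 17, so we need c ≤ 17; but c = 19 > 17  fails
4) f = 8, d = 12; 8 ≤ 12  holds
5) c − f = 19 − 8 = 11  holds
6) c × f = 19 × 8 = 152  holds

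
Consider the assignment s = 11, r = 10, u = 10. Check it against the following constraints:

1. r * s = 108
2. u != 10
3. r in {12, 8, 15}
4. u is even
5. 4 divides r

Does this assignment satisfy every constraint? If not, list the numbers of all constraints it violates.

1. r * s = 10 * 11 = 110, not 108  FAIL
2. u = 10, but 10 is required to differ  FAIL
3. r = 10 is not in {12, 8, 15}  FAIL
4. u = 10 is even  OK
5. 10 = 4*2 + 2, so 4 does not divide 10  FAIL

Violated: 1, 2, 3, 5.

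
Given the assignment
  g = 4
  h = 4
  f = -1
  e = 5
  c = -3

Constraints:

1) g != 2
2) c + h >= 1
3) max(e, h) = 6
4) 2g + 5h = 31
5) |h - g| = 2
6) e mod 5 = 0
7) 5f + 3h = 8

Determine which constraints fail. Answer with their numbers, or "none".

1) g = 4, and 4 ≠ 2 — holds.
2) c + h = -3 + 4 = 1; 1 ≥ 1 — holds.
3) max(5, 4) = 5, not 6 — does not hold.
4) 2g + 5h = 2(4) + 5(4) = 28, not 31 — does not hold.
5) |4 - 4| = 0, not 2 — does not hold.
6) 5 mod 5 = 0 — holds.
7) 5f + 3h = 5(-1) + 3(4) = 7, not 8 — does not hold.

The assignment fails constraints 3, 4, 5, 7.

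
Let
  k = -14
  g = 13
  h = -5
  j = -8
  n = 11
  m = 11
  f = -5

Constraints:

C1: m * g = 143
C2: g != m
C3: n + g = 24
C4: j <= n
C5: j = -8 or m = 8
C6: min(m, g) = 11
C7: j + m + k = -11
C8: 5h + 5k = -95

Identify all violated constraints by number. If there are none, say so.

C1: m * g = 11 * 13 = 143 — OK.
C2: g = 13, m = 11; distinct — OK.
C3: n + g = 11 + 13 = 24 — OK.
C4: j = -8, n = 11; -8 ≤ 11 — OK.
C5: j = -8 = -8 (first disjunct) — OK.
C6: min(11, 13) = 11 — OK.
C7: j + m + k = -8 + 11 + (-14) = -11 — OK.
C8: 5h + 5k = 5(-5) + 5(-14) = -95 — OK.

None — every constraint holds.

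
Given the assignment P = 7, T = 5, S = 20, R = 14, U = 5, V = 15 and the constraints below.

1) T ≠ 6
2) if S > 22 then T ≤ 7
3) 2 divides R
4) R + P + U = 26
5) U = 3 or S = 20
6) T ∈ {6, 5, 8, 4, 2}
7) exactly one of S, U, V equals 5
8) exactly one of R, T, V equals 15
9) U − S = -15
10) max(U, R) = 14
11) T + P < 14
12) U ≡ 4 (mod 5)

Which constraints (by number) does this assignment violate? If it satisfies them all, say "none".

No — constraint 12 is not satisfied.

1) T = 5, and 5 ≠ 6  true
2) S = 20, not > 22; antecedent false, conditional vacuously true  true
3) 14 / 2 = 7, so 2 divides 14  true
4) R + P + U = 14 + 7 + 5 = 26  true
5) U = 5 ≠ 3, but S = 20 = 20 (second disjunct)  true
6) T = 5 is in {6, 5, 8, 4, 2}  true
7) S=20, U=5, V=15; 1 of them equals 5  true
8) R=14, T=5, V=15; 1 of them equals 15  true
9) U − S = 5 − 20 = -15  true
10) max(5, 14) = 14  true
11) T + P = 5 + 7 = 12; 12 < 14  true
12) 5 mod 5 = 0, not 4  false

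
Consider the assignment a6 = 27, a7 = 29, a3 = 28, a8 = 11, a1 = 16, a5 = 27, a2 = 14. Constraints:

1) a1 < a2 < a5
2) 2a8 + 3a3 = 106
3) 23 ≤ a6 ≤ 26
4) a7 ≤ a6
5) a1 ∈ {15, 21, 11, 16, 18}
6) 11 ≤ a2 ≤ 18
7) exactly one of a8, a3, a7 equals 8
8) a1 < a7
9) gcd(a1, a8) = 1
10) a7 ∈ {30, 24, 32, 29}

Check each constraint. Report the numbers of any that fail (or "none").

1) values 16, 14, 27; a1 = 16 is not < a2 = 14 — violated.
2) 2a8 + 3a3 = 2(11) + 3(28) = 106 — satisfied.
3) a6 = 27 is outside [23, 26] — violated.
4) a7 = 29, a6 = 27; 29 > 27 (want ≤) — violated.
5) a1 = 16 is in {15, 21, 11, 16, 18} — satisfied.
6) a2 = 14 lies in [11, 18] — satisfied.
7) a8=11, a3=28, a7=29; 0 of them equal 8, not exactly one — violated.
8) a1 = 16, a7 = 29; 16 < 29 — satisfied.
9) gcd(16, 11) = 1 — satisfied.
10) a7 = 29 is in {30, 24, 32, 29} — satisfied.

Constraints 1, 3, 4, and 7 do not hold.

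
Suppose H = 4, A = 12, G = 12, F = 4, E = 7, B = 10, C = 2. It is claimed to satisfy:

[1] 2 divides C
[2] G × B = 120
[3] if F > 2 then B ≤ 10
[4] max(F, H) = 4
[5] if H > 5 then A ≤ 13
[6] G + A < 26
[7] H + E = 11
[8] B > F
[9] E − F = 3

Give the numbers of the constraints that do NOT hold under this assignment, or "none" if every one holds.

[1] 2 / 2 = 1, so 2 divides 2  OK
[2] G × B = 12 × 10 = 120  OK
[3] F = 4 > 2, so we need B ≤ 10; B = 10 ≤ 10  OK
[4] max(4, 4) = 4  OK
[5] H = 4, not > 5; antecedent false, conditional vacuously true  OK
[6] G + A = 12 + 12 = 24; 24 < 26  OK
[7] H + E = 4 + 7 = 11  OK
[8] B = 10, F = 4; 10 > 4  OK
[9] E − F = 7 − 4 = 3  OK

No violations.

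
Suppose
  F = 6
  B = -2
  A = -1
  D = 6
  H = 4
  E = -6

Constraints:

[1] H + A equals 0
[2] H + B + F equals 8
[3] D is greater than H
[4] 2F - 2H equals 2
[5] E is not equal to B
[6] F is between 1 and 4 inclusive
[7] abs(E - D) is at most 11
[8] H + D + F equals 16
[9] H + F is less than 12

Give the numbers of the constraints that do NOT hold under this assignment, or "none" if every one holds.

[1] H + A = 4 + (-1) = 3, not 0 — violated.
[2] H + B + F = 4 + (-2) + 6 = 8 — OK.
[3] D = 6, H = 4; 6 > 4 — OK.
[4] 2F - 2H = 2(6) - 2(4) = 4, not 2 — violated.
[5] E = -6, B = -2; distinct — OK.
[6] F = 6 is outside [1, 4] — violated.
[7] abs(-6 - 6) = 12; 12 > 11, exceeds bound 11 — violated.
[8] H + D + F = 4 + 6 + 6 = 16 — OK.
[9] H + F = 4 + 6 = 10; 10 < 12 — OK.

Violated: 1, 4, 6, 7.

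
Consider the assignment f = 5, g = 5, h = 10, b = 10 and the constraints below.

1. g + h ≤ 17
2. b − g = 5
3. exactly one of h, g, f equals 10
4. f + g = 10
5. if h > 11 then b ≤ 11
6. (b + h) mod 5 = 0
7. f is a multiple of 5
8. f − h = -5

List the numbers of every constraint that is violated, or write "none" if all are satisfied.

Yes — all constraints hold.

1. g + h = 5 + 10 = 15; 15 ≤ 17 — OK.
2. b − g = 10 − 5 = 5 — OK.
3. h=10, g=5, f=5; 1 of them equals 10 — OK.
4. f + g = 5 + 5 = 10 — OK.
5. h = 10, not > 11; antecedent false, conditional vacuously true — OK.
6. b + h = 20; 20 mod 5 = 0 — OK.
7. 5 / 5 = 1, so 5 divides 5 — OK.
8. f − h = 5 − 10 = -5 — OK.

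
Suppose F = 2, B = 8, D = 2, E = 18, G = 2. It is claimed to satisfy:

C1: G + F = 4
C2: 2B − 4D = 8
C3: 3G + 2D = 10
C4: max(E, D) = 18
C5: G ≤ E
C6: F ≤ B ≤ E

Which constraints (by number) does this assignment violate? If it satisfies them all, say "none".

C1: G + F = 2 + 2 = 4 — satisfied.
C2: 2B − 4D = 2(8) − 4(2) = 8 — satisfied.
C3: 3G + 2D = 3(2) + 2(2) = 10 — satisfied.
C4: max(18, 2) = 18 — satisfied.
C5: G = 2, E = 18; 2 ≤ 18 — satisfied.
C6: values 2 ≤ 8 ≤ 18 — satisfied.

The assignment satisfies every constraint.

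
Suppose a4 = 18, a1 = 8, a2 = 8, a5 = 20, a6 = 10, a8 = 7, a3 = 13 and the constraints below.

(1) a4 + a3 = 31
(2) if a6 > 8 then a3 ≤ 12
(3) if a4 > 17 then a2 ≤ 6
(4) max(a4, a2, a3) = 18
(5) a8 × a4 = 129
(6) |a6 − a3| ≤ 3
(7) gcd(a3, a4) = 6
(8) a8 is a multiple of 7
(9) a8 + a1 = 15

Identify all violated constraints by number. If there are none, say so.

(1) a4 + a3 = 18 + 13 = 31 — OK.
(2) a6 = 10 > 8, so we need a3 ≤ 12; but a3 = 13 > 12 — violated.
(3) a4 = 18 > 17, so we need a2 ≤ 6; but a2 = 8 > 6 — violated.
(4) max(18, 8, 13) = 18 — OK.
(5) a8 × a4 = 7 × 18 = 126, not 129 — violated.
(6) |10 − 13| = 3; 3 ≤ 3 — OK.
(7) gcd(13, 18) = 1, not 6 — violated.
(8) 7 / 7 = 1, so 7 divides 7 — OK.
(9) a8 + a1 = 7 + 8 = 15 — OK.

Constraints 2, 3, 5, 7 do not hold.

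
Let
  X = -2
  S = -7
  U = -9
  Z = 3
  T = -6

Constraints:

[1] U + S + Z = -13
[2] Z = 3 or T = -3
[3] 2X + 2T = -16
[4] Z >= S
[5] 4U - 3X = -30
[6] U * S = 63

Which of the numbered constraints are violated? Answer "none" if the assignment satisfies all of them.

Yes — all constraints hold.

[1] U + S + Z = -9 + (-7) + 3 = -13 — satisfied.
[2] Z = 3 = 3 (first disjunct) — satisfied.
[3] 2X + 2T = 2(-2) + 2(-6) = -16 — satisfied.
[4] Z = 3, S = -7; 3 ≥ -7 — satisfied.
[5] 4U - 3X = 4(-9) - 3(-2) = -30 — satisfied.
[6] U * S = -9 * (-7) = 63 — satisfied.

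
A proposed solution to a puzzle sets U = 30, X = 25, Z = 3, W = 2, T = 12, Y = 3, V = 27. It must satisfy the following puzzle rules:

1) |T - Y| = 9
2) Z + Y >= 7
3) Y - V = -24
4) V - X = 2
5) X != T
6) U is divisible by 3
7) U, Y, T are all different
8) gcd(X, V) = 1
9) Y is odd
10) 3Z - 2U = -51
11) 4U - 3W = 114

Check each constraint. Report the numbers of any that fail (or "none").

Violated: 2.

1) |12 - 3| = 9 — OK.
2) Z + Y = 3 + 3 = 6; 6 < 7, bound 7 not met — violated.
3) Y - V = 3 - 27 = -24 — OK.
4) V - X = 27 - 25 = 2 — OK.
5) X = 25, T = 12; distinct — OK.
6) 30 / 3 = 10, so 3 divides 30 — OK.
7) values 30, 3, 12 are pairwise distinct — OK.
8) gcd(25, 27) = 1 — OK.
9) Y = 3 is odd — OK.
10) 3Z - 2U = 3(3) - 2(30) = -51 — OK.
11) 4U - 3W = 4(30) - 3(2) = 114 — OK.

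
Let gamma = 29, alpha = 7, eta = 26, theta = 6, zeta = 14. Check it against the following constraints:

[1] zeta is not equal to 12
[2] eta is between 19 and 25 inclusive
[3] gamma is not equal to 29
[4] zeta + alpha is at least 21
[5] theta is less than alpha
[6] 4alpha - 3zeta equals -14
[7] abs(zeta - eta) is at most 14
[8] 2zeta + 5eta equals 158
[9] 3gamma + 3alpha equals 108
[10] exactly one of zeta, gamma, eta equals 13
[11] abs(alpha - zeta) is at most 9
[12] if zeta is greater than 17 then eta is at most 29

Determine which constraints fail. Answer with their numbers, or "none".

Violated: 2, 3, and 10.

[1] zeta = 14, and 14 ≠ 12  ✓
[2] eta = 26 is outside [19, 25]  ✗
[3] gamma = 29, but 29 is required to differ  ✗
[4] zeta + alpha = 14 + 7 = 21; 21 ≥ 21  ✓
[5] theta = 6, alpha = 7; 6 < 7  ✓
[6] 4alpha - 3zeta = 4(7) - 3(14) = -14  ✓
[7] abs(14 - 26) = 12; 12 ≤ 14  ✓
[8] 2zeta + 5eta = 2(14) + 5(26) = 158  ✓
[9] 3gamma + 3alpha = 3(29) + 3(7) = 108  ✓
[10] zeta=14, gamma=29, eta=26; 0 of them equal 13, not exactly one  ✗
[11] abs(7 - 14) = 7; 7 ≤ 9  ✓
[12] zeta = 14, not > 17; antecedent false, conditional vacuously true  ✓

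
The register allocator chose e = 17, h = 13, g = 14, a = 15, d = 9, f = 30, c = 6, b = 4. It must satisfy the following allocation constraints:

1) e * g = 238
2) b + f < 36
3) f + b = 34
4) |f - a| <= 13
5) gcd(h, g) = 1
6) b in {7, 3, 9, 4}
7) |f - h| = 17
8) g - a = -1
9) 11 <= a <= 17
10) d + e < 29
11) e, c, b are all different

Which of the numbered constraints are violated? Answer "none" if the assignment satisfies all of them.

1) e * g = 17 * 14 = 238 — holds.
2) b + f = 4 + 30 = 34; 34 < 36 — holds.
3) f + b = 30 + 4 = 34 — holds.
4) |30 - 15| = 15; 15 > 13, exceeds bound 13 — fails.
5) gcd(13, 14) = 1 — holds.
6) b = 4 is in {7, 3, 9, 4} — holds.
7) |30 - 13| = 17 — holds.
8) g - a = 14 - 15 = -1 — holds.
9) a = 15 lies in [11, 17] — holds.
10) d + e = 9 + 17 = 26; 26 < 29 — holds.
11) values 17, 6, 4 are pairwise distinct — holds.

Constraint 4 does not hold.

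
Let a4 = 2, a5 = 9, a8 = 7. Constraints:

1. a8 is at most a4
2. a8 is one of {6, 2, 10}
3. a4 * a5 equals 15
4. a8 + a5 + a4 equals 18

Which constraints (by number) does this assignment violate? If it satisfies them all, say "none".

1. a8 = 7, a4 = 2; 7 > 2 (want ≤) — does not hold.
2. a8 = 7 is not in {6, 2, 10} — does not hold.
3. a4 * a5 = 2 * 9 = 18, not 15 — does not hold.
4. a8 + a5 + a4 = 7 + 9 + 2 = 18 — holds.

No — constraints 1, 2, and 3 are not satisfied.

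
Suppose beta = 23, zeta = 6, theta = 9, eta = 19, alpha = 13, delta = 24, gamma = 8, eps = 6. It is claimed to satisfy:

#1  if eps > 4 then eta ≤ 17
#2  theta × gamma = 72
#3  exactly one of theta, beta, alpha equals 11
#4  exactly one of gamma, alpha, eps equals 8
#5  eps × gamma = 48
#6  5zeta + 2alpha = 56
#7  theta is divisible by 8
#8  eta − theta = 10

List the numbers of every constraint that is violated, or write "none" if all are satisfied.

#1 eps = 6 > 4, so we need eta ≤ 17; but eta = 19 > 17 — does not hold.
#2 theta × gamma = 9 × 8 = 72 — holds.
#3 theta=9, beta=23, alpha=13; 0 of them equal 11, not exactly one — does not hold.
#4 gamma=8, alpha=13, eps=6; 1 of them equals 8 — holds.
#5 eps × gamma = 6 × 8 = 48 — holds.
#6 5zeta + 2alpha = 5(6) + 2(13) = 56 — holds.
#7 9 = 8×1 + 1, so 8 does not divide 9 — does not hold.
#8 eta − theta = 19 − 9 = 10 — holds.

Constraints 1, 3, and 7 are violated.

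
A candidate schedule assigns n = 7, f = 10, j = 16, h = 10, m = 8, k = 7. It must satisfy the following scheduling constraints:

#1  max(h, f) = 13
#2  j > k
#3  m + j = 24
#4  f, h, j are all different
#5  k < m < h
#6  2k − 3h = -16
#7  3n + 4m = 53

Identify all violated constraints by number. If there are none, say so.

#1 max(10, 10) = 10, not 13 — violated.
#2 j = 16, k = 7; 16 > 7 — OK.
#3 m + j = 8 + 16 = 24 — OK.
#4 f = h = 10, not all different — violated.
#5 values 7 < 8 < 10 — OK.
#6 2k − 3h = 2(7) − 3(10) = -16 — OK.
#7 3n + 4m = 3(7) + 4(8) = 53 — OK.

No — constraints 1 and 4 are not satisfied.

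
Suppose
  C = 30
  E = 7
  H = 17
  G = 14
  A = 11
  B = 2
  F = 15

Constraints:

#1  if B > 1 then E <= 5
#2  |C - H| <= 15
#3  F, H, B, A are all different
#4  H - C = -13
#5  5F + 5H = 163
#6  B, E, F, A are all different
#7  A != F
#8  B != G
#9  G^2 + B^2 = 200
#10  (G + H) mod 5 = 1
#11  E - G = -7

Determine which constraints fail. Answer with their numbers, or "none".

#1 B = 2 > 1, so we need E ≤ 5; but E = 7 > 5  no
#2 |30 - 17| = 13; 13 ≤ 15  yes
#3 values 15, 17, 2, 11 are pairwise distinct  yes
#4 H - C = 17 - 30 = -13  yes
#5 5F + 5H = 5(15) + 5(17) = 160, not 163  no
#6 values 2, 7, 15, 11 are pairwise distinct  yes
#7 A = 11, F = 15; distinct  yes
#8 B = 2, G = 14; distinct  yes
#9 G^2 + B^2 = 14^2 + 2^2 = 196 + 4 = 200  yes
#10 G + H = 31; 31 mod 5 = 1  yes
#11 E - G = 7 - 14 = -7  yes

Constraints 1, 5 are violated.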